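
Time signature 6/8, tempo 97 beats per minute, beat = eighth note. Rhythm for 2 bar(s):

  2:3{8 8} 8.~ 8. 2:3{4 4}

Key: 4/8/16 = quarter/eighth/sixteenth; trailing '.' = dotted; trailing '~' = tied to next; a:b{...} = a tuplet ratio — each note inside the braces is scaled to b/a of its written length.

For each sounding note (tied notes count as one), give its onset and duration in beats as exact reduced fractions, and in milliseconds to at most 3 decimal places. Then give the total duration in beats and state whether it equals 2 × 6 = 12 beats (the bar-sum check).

1) 0.0ms=0b +927.835ms=3/2b
2) 927.835ms=3/2b +927.835ms=3/2b
3) 1855.67ms=3b +1855.67ms=3b
4) 3711.34ms=6b +1855.67ms=3b
5) 5567.01ms=9b +1855.67ms=3b
Σ=12b of 12 (97bpm 6/8) — PASS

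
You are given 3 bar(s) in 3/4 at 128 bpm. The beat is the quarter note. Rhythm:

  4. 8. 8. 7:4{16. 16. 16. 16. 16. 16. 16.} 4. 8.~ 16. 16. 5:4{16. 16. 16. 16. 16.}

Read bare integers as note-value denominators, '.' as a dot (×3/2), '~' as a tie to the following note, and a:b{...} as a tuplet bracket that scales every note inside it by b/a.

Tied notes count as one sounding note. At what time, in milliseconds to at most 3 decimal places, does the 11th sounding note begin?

note 11 onset = 9/2b = 2109.375ms

1. 0.0ms @ 0 + 703.125ms (3/2)
2. 703.125ms @ 3/2 + 351.562ms (3/4)
3. 1054.688ms @ 9/4 + 351.562ms (3/4)
4. 1406.25ms @ 3 + 100.446ms (3/14)
5. 1506.696ms @ 45/14 + 100.446ms (3/14)
6. 1607.143ms @ 24/7 + 100.446ms (3/14)
7. 1707.589ms @ 51/14 + 100.446ms (3/14)
8. 1808.036ms @ 27/7 + 100.446ms (3/14)
9. 1908.482ms @ 57/14 + 100.446ms (3/14)
10. 2008.929ms @ 30/7 + 100.446ms (3/14)
11. 2109.375ms @ 9/2 + 703.125ms (3/2)
12. 2812.5ms @ 6 + 527.344ms (9/8)
13. 3339.844ms @ 57/8 + 175.781ms (3/8)
14. 3515.625ms @ 15/2 + 140.625ms (3/10)
15. 3656.25ms @ 39/5 + 140.625ms (3/10)
16. 3796.875ms @ 81/10 + 140.625ms (3/10)
17. 3937.5ms @ 42/5 + 140.625ms (3/10)
18. 4078.125ms @ 87/10 + 140.625ms (3/10)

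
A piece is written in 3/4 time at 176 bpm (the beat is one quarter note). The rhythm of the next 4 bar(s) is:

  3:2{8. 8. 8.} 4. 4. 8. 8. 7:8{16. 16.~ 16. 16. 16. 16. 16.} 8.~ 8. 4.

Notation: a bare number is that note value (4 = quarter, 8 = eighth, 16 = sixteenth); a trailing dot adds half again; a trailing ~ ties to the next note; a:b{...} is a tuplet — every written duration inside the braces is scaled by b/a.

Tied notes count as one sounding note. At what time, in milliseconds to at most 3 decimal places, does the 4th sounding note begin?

note 4 onset = 3/2b = 511.364ms

1. 0.0ms @ 0 + 170.455ms (1/2)
2. 170.455ms @ 1/2 + 170.455ms (1/2)
3. 340.909ms @ 1 + 170.455ms (1/2)
4. 511.364ms @ 3/2 + 511.364ms (3/2)
5. 1022.727ms @ 3 + 511.364ms (3/2)
6. 1534.091ms @ 9/2 + 255.682ms (3/4)
7. 1789.773ms @ 21/4 + 255.682ms (3/4)
8. 2045.455ms @ 6 + 146.104ms (3/7)
9. 2191.558ms @ 45/7 + 292.208ms (6/7)
10. 2483.766ms @ 51/7 + 146.104ms (3/7)
11. 2629.87ms @ 54/7 + 146.104ms (3/7)
12. 2775.974ms @ 57/7 + 146.104ms (3/7)
13. 2922.078ms @ 60/7 + 146.104ms (3/7)
14. 3068.182ms @ 9 + 511.364ms (3/2)
15. 3579.545ms @ 21/2 + 511.364ms (3/2)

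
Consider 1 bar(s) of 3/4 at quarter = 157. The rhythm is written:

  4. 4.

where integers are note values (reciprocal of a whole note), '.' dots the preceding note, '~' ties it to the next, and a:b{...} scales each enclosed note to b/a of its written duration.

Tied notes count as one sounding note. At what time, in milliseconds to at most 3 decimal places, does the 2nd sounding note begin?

1. 0.0ms @ 0 + 573.248ms (3/2)
2. 573.248ms @ 3/2 + 573.248ms (3/2)

note 2 onset = 3/2b = 573.248ms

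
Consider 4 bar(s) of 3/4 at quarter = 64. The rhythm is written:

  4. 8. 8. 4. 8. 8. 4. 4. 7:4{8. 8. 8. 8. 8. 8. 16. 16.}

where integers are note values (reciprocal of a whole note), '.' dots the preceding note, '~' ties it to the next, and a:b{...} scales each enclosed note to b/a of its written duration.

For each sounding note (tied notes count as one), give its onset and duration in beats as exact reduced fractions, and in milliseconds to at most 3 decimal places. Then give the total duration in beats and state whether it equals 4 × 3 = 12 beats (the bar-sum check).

1) 0.0ms=0b +1406.25ms=3/2b
2) 1406.25ms=3/2b +703.125ms=3/4b
3) 2109.375ms=9/4b +703.125ms=3/4b
4) 2812.5ms=3b +1406.25ms=3/2b
5) 4218.75ms=9/2b +703.125ms=3/4b
6) 4921.875ms=21/4b +703.125ms=3/4b
7) 5625.0ms=6b +1406.25ms=3/2b
8) 7031.25ms=15/2b +1406.25ms=3/2b
9) 8437.5ms=9b +401.786ms=3/7b
10) 8839.286ms=66/7b +401.786ms=3/7b
11) 9241.071ms=69/7b +401.786ms=3/7b
12) 9642.857ms=72/7b +401.786ms=3/7b
13) 10044.643ms=75/7b +401.786ms=3/7b
14) 10446.429ms=78/7b +401.786ms=3/7b
15) 10848.214ms=81/7b +200.893ms=3/14b
16) 11049.107ms=165/14b +200.893ms=3/14b
Σ=12b of 12 (64bpm 3/4) — PASS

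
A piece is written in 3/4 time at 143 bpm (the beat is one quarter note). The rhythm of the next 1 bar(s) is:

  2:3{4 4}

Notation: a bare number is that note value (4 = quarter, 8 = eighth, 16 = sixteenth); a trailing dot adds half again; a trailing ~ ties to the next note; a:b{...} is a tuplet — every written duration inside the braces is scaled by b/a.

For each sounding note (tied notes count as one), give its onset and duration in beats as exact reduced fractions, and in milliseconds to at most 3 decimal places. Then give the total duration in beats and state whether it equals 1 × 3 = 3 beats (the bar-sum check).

1) 0.0ms=0b +629.371ms=3/2b
2) 629.371ms=3/2b +629.371ms=3/2b
Σ=3b of 3 (143bpm 3/4) — PASS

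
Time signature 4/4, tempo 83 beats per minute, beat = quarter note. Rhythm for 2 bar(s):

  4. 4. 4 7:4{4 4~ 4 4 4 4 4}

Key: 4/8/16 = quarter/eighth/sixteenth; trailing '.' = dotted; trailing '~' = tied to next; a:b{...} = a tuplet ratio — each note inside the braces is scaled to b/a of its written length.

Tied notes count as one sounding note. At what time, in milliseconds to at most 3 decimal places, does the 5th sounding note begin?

note 5 onset = 32/7b = 3304.647ms

1. 0.0ms @ 0 + 1084.337ms (3/2)
2. 1084.337ms @ 3/2 + 1084.337ms (3/2)
3. 2168.675ms @ 3 + 722.892ms (1)
4. 2891.566ms @ 4 + 413.081ms (4/7)
5. 3304.647ms @ 32/7 + 826.162ms (8/7)
6. 4130.809ms @ 40/7 + 413.081ms (4/7)
7. 4543.89ms @ 44/7 + 413.081ms (4/7)
8. 4956.971ms @ 48/7 + 413.081ms (4/7)
9. 5370.052ms @ 52/7 + 413.081ms (4/7)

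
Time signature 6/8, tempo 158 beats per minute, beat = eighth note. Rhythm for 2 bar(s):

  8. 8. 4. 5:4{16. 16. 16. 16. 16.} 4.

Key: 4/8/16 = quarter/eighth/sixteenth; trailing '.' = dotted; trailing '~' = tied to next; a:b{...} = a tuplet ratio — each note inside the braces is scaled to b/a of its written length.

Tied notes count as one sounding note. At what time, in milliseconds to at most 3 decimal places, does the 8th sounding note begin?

1. 0.0ms @ 0 + 569.62ms (3/2)
2. 569.62ms @ 3/2 + 569.62ms (3/2)
3. 1139.241ms @ 3 + 1139.241ms (3)
4. 2278.481ms @ 6 + 227.848ms (3/5)
5. 2506.329ms @ 33/5 + 227.848ms (3/5)
6. 2734.177ms @ 36/5 + 227.848ms (3/5)
7. 2962.025ms @ 39/5 + 227.848ms (3/5)
8. 3189.873ms @ 42/5 + 227.848ms (3/5)
9. 3417.722ms @ 9 + 1139.241ms (3)

note 8 onset = 42/5b = 3189.873ms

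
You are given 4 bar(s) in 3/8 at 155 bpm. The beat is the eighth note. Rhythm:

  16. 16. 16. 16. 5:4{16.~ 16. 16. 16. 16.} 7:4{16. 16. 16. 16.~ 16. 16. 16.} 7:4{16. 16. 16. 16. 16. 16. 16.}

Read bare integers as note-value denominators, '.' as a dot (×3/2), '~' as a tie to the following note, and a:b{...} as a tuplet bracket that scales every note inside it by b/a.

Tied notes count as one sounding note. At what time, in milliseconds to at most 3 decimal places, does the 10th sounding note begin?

1. 0.0ms @ 0 + 290.323ms (3/4)
2. 290.323ms @ 3/4 + 290.323ms (3/4)
3. 580.645ms @ 3/2 + 290.323ms (3/4)
4. 870.968ms @ 9/4 + 290.323ms (3/4)
5. 1161.29ms @ 3 + 464.516ms (6/5)
6. 1625.806ms @ 21/5 + 232.258ms (3/5)
7. 1858.065ms @ 24/5 + 232.258ms (3/5)
8. 2090.323ms @ 27/5 + 232.258ms (3/5)
9. 2322.581ms @ 6 + 165.899ms (3/7)
10. 2488.479ms @ 45/7 + 165.899ms (3/7)
11. 2654.378ms @ 48/7 + 165.899ms (3/7)
12. 2820.276ms @ 51/7 + 331.797ms (6/7)
13. 3152.074ms @ 57/7 + 165.899ms (3/7)
14. 3317.972ms @ 60/7 + 165.899ms (3/7)
15. 3483.871ms @ 9 + 165.899ms (3/7)
16. 3649.77ms @ 66/7 + 165.899ms (3/7)
17. 3815.668ms @ 69/7 + 165.899ms (3/7)
18. 3981.567ms @ 72/7 + 165.899ms (3/7)
19. 4147.465ms @ 75/7 + 165.899ms (3/7)
20. 4313.364ms @ 78/7 + 165.899ms (3/7)
21. 4479.263ms @ 81/7 + 165.899ms (3/7)

note 10 onset = 45/7b = 2488.479ms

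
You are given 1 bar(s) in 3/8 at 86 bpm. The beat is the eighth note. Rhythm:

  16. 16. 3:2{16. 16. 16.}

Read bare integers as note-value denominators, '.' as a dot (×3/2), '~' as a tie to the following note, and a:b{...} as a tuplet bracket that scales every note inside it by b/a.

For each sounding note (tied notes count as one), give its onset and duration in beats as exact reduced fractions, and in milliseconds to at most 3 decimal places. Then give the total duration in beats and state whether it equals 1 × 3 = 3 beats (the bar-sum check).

1) 0.0ms=0b +523.256ms=3/4b
2) 523.256ms=3/4b +523.256ms=3/4b
3) 1046.512ms=3/2b +348.837ms=1/2b
4) 1395.349ms=2b +348.837ms=1/2b
5) 1744.186ms=5/2b +348.837ms=1/2b
Σ=3b of 3 (86bpm 3/8) — PASS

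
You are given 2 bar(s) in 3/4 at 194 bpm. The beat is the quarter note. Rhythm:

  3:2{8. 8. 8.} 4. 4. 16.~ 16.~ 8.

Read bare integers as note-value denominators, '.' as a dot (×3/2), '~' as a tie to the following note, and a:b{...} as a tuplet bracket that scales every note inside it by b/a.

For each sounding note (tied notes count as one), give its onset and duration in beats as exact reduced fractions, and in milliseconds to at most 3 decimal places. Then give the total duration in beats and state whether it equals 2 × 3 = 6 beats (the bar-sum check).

1) 0.0ms=0b +154.639ms=1/2b
2) 154.639ms=1/2b +154.639ms=1/2b
3) 309.278ms=1b +154.639ms=1/2b
4) 463.918ms=3/2b +463.918ms=3/2b
5) 927.835ms=3b +463.918ms=3/2b
6) 1391.753ms=9/2b +463.918ms=3/2b
Σ=6b of 6 (194bpm 3/4) — PASS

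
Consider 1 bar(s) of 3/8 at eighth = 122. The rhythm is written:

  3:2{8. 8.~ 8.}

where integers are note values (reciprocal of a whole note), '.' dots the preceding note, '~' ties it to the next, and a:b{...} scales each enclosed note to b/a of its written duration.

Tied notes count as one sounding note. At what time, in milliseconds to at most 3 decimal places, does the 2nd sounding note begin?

1. 0.0ms @ 0 + 491.803ms (1)
2. 491.803ms @ 1 + 983.607ms (2)

note 2 onset = 1b = 491.803ms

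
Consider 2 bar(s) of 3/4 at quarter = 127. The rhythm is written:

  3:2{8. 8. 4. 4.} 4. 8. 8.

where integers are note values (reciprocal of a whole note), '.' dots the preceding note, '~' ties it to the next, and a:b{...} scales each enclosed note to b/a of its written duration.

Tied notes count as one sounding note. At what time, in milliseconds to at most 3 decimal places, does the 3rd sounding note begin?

note 3 onset = 1b = 472.441ms

1. 0.0ms @ 0 + 236.22ms (1/2)
2. 236.22ms @ 1/2 + 236.22ms (1/2)
3. 472.441ms @ 1 + 472.441ms (1)
4. 944.882ms @ 2 + 472.441ms (1)
5. 1417.323ms @ 3 + 708.661ms (3/2)
6. 2125.984ms @ 9/2 + 354.331ms (3/4)
7. 2480.315ms @ 21/4 + 354.331ms (3/4)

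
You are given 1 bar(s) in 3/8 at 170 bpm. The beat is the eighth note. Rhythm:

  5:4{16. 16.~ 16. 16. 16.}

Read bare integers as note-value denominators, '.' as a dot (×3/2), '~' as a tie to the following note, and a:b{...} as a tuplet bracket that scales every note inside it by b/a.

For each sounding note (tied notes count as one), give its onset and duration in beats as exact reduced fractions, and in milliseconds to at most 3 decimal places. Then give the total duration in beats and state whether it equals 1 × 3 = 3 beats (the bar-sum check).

1) 0.0ms=0b +211.765ms=3/5b
2) 211.765ms=3/5b +423.529ms=6/5b
3) 635.294ms=9/5b +211.765ms=3/5b
4) 847.059ms=12/5b +211.765ms=3/5b
Σ=3b of 3 (170bpm 3/8) — PASS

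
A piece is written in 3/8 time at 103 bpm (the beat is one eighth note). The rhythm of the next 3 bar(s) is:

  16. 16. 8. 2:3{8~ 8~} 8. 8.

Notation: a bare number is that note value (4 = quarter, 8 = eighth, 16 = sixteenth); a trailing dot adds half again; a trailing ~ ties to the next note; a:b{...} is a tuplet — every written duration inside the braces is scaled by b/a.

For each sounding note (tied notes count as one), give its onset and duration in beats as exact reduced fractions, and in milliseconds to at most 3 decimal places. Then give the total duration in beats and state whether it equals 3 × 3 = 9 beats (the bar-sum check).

1) 0.0ms=0b +436.893ms=3/4b
2) 436.893ms=3/4b +436.893ms=3/4b
3) 873.786ms=3/2b +873.786ms=3/2b
4) 1747.573ms=3b +2621.359ms=9/2b
5) 4368.932ms=15/2b +873.786ms=3/2b
Σ=9b of 9 (103bpm 3/8) — PASS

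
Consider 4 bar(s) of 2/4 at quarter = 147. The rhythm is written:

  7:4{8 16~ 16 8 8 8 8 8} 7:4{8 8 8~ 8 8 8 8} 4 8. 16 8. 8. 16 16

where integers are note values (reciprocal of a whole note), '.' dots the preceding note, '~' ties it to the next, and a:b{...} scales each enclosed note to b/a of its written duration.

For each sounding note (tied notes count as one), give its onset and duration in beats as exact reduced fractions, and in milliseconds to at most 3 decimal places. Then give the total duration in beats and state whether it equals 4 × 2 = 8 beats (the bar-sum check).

1) 0.0ms=0b +116.618ms=2/7b
2) 116.618ms=2/7b +116.618ms=2/7b
3) 233.236ms=4/7b +116.618ms=2/7b
4) 349.854ms=6/7b +116.618ms=2/7b
5) 466.472ms=8/7b +116.618ms=2/7b
6) 583.09ms=10/7b +116.618ms=2/7b
7) 699.708ms=12/7b +116.618ms=2/7b
8) 816.327ms=2b +116.618ms=2/7b
9) 932.945ms=16/7b +116.618ms=2/7b
10) 1049.563ms=18/7b +233.236ms=4/7b
11) 1282.799ms=22/7b +116.618ms=2/7b
12) 1399.417ms=24/7b +116.618ms=2/7b
13) 1516.035ms=26/7b +116.618ms=2/7b
14) 1632.653ms=4b +408.163ms=1b
15) 2040.816ms=5b +306.122ms=3/4b
16) 2346.939ms=23/4b +102.041ms=1/4b
17) 2448.98ms=6b +306.122ms=3/4b
18) 2755.102ms=27/4b +306.122ms=3/4b
19) 3061.224ms=15/2b +102.041ms=1/4b
20) 3163.265ms=31/4b +102.041ms=1/4b
Σ=8b of 8 (147bpm 2/4) — PASS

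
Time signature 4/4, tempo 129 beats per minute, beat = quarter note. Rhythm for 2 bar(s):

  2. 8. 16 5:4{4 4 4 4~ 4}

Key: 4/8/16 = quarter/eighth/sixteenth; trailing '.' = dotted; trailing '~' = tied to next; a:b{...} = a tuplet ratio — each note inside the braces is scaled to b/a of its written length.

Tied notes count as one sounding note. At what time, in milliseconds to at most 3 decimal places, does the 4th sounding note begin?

1. 0.0ms @ 0 + 1395.349ms (3)
2. 1395.349ms @ 3 + 348.837ms (3/4)
3. 1744.186ms @ 15/4 + 116.279ms (1/4)
4. 1860.465ms @ 4 + 372.093ms (4/5)
5. 2232.558ms @ 24/5 + 372.093ms (4/5)
6. 2604.651ms @ 28/5 + 372.093ms (4/5)
7. 2976.744ms @ 32/5 + 744.186ms (8/5)

note 4 onset = 4b = 1860.465ms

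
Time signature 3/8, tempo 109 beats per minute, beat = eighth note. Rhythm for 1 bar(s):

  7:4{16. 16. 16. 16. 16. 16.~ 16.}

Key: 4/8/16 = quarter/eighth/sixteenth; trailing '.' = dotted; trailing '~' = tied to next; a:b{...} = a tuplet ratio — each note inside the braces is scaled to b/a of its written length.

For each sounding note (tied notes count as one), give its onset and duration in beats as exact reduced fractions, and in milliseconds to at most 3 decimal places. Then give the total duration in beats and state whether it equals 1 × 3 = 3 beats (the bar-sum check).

1) 0.0ms=0b +235.911ms=3/7b
2) 235.911ms=3/7b +235.911ms=3/7b
3) 471.822ms=6/7b +235.911ms=3/7b
4) 707.733ms=9/7b +235.911ms=3/7b
5) 943.644ms=12/7b +235.911ms=3/7b
6) 1179.554ms=15/7b +471.822ms=6/7b
Σ=3b of 3 (109bpm 3/8) — PASS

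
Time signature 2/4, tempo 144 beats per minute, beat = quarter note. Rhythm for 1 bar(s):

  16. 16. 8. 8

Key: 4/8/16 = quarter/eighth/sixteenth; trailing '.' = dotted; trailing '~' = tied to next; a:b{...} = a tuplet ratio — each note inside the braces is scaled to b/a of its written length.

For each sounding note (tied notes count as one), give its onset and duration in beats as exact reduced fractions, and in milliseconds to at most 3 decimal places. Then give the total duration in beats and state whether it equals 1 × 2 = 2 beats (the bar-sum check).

1) 0.0ms=0b +156.25ms=3/8b
2) 156.25ms=3/8b +156.25ms=3/8b
3) 312.5ms=3/4b +312.5ms=3/4b
4) 625.0ms=3/2b +208.333ms=1/2b
Σ=2b of 2 (144bpm 2/4) — PASS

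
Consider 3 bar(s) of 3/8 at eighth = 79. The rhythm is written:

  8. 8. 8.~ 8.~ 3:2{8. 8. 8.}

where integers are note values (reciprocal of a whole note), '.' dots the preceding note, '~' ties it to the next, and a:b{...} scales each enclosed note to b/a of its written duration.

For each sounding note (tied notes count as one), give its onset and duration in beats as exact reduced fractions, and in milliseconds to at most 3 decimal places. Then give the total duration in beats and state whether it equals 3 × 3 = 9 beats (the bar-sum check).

1) 0.0ms=0b +1139.241ms=3/2b
2) 1139.241ms=3/2b +1139.241ms=3/2b
3) 2278.481ms=3b +3037.975ms=4b
4) 5316.456ms=7b +759.494ms=1b
5) 6075.949ms=8b +759.494ms=1b
Σ=9b of 9 (79bpm 3/8) — PASS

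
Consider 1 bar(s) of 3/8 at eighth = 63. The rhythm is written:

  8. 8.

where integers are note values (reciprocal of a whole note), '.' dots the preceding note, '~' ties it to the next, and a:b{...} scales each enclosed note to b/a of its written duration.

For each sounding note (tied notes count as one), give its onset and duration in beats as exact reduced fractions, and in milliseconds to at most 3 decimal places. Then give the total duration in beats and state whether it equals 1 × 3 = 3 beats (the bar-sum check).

1) 0.0ms=0b +1428.571ms=3/2b
2) 1428.571ms=3/2b +1428.571ms=3/2b
Σ=3b of 3 (63bpm 3/8) — PASS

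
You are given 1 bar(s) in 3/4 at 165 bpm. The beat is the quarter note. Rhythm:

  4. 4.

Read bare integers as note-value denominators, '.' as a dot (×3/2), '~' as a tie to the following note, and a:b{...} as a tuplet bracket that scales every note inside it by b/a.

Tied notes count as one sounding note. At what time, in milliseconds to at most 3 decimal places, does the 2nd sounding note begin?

note 2 onset = 3/2b = 545.455ms

1. 0.0ms @ 0 + 545.455ms (3/2)
2. 545.455ms @ 3/2 + 545.455ms (3/2)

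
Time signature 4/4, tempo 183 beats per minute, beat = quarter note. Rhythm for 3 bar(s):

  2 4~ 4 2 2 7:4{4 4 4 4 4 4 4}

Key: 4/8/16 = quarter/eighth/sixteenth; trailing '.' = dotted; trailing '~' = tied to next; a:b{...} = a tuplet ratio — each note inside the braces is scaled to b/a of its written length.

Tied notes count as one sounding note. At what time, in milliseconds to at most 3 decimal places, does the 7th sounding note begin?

note 7 onset = 64/7b = 2997.658ms

1. 0.0ms @ 0 + 655.738ms (2)
2. 655.738ms @ 2 + 655.738ms (2)
3. 1311.475ms @ 4 + 655.738ms (2)
4. 1967.213ms @ 6 + 655.738ms (2)
5. 2622.951ms @ 8 + 187.354ms (4/7)
6. 2810.304ms @ 60/7 + 187.354ms (4/7)
7. 2997.658ms @ 64/7 + 187.354ms (4/7)
8. 3185.012ms @ 68/7 + 187.354ms (4/7)
9. 3372.365ms @ 72/7 + 187.354ms (4/7)
10. 3559.719ms @ 76/7 + 187.354ms (4/7)
11. 3747.073ms @ 80/7 + 187.354ms (4/7)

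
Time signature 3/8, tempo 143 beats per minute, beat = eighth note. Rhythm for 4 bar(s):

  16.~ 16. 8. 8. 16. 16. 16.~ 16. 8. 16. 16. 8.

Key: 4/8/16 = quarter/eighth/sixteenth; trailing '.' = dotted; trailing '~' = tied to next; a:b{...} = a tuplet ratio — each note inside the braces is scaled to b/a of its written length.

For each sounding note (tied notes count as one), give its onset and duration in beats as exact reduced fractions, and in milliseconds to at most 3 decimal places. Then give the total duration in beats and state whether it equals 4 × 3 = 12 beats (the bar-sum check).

1) 0.0ms=0b +629.371ms=3/2b
2) 629.371ms=3/2b +629.371ms=3/2b
3) 1258.741ms=3b +629.371ms=3/2b
4) 1888.112ms=9/2b +314.685ms=3/4b
5) 2202.797ms=21/4b +314.685ms=3/4b
6) 2517.483ms=6b +629.371ms=3/2b
7) 3146.853ms=15/2b +629.371ms=3/2b
8) 3776.224ms=9b +314.685ms=3/4b
9) 4090.909ms=39/4b +314.685ms=3/4b
10) 4405.594ms=21/2b +629.371ms=3/2b
Σ=12b of 12 (143bpm 3/8) — PASS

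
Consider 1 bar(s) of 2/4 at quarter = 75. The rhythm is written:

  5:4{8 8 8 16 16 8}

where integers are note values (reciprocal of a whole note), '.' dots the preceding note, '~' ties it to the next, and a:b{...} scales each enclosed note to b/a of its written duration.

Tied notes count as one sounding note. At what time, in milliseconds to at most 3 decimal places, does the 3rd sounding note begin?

note 3 onset = 4/5b = 640.0ms

1. 0.0ms @ 0 + 320.0ms (2/5)
2. 320.0ms @ 2/5 + 320.0ms (2/5)
3. 640.0ms @ 4/5 + 320.0ms (2/5)
4. 960.0ms @ 6/5 + 160.0ms (1/5)
5. 1120.0ms @ 7/5 + 160.0ms (1/5)
6. 1280.0ms @ 8/5 + 320.0ms (2/5)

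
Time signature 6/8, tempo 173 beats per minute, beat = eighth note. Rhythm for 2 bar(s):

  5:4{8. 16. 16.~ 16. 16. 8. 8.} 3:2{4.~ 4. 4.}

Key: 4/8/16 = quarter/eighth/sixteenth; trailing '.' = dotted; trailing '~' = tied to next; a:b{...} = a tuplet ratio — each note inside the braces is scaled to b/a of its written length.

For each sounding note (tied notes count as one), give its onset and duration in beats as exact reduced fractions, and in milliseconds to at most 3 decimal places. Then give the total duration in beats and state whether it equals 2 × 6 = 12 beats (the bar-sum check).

1) 0.0ms=0b +416.185ms=6/5b
2) 416.185ms=6/5b +208.092ms=3/5b
3) 624.277ms=9/5b +416.185ms=6/5b
4) 1040.462ms=3b +208.092ms=3/5b
5) 1248.555ms=18/5b +416.185ms=6/5b
6) 1664.74ms=24/5b +416.185ms=6/5b
7) 2080.925ms=6b +1387.283ms=4b
8) 3468.208ms=10b +693.642ms=2b
Σ=12b of 12 (173bpm 6/8) — PASS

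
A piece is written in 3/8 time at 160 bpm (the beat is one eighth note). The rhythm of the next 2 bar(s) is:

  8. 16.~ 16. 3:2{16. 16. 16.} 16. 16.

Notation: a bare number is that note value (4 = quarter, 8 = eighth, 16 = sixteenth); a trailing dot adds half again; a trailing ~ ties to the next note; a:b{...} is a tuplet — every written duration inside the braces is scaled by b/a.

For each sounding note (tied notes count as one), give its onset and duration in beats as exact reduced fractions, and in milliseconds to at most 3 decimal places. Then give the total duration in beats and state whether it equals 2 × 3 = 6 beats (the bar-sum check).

1) 0.0ms=0b +562.5ms=3/2b
2) 562.5ms=3/2b +562.5ms=3/2b
3) 1125.0ms=3b +187.5ms=1/2b
4) 1312.5ms=7/2b +187.5ms=1/2b
5) 1500.0ms=4b +187.5ms=1/2b
6) 1687.5ms=9/2b +281.25ms=3/4b
7) 1968.75ms=21/4b +281.25ms=3/4b
Σ=6b of 6 (160bpm 3/8) — PASS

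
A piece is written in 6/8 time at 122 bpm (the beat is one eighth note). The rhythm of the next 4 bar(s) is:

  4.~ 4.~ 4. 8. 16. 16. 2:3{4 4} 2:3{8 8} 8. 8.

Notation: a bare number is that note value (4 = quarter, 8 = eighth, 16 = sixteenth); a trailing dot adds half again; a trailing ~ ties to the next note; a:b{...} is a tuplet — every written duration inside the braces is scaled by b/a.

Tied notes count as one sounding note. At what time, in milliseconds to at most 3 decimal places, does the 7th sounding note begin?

1. 0.0ms @ 0 + 4426.23ms (9)
2. 4426.23ms @ 9 + 737.705ms (3/2)
3. 5163.934ms @ 21/2 + 368.852ms (3/4)
4. 5532.787ms @ 45/4 + 368.852ms (3/4)
5. 5901.639ms @ 12 + 1475.41ms (3)
6. 7377.049ms @ 15 + 1475.41ms (3)
7. 8852.459ms @ 18 + 737.705ms (3/2)
8. 9590.164ms @ 39/2 + 737.705ms (3/2)
9. 10327.869ms @ 21 + 737.705ms (3/2)
10. 11065.574ms @ 45/2 + 737.705ms (3/2)

note 7 onset = 18b = 8852.459ms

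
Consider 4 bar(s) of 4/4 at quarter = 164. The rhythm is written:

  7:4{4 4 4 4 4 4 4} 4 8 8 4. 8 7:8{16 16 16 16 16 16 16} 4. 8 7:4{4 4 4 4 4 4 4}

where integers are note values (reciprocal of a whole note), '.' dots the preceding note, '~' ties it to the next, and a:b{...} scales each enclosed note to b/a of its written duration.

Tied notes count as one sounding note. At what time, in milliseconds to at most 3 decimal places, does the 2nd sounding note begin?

note 2 onset = 4/7b = 209.059ms

1. 0.0ms @ 0 + 209.059ms (4/7)
2. 209.059ms @ 4/7 + 209.059ms (4/7)
3. 418.118ms @ 8/7 + 209.059ms (4/7)
4. 627.178ms @ 12/7 + 209.059ms (4/7)
5. 836.237ms @ 16/7 + 209.059ms (4/7)
6. 1045.296ms @ 20/7 + 209.059ms (4/7)
7. 1254.355ms @ 24/7 + 209.059ms (4/7)
8. 1463.415ms @ 4 + 365.854ms (1)
9. 1829.268ms @ 5 + 182.927ms (1/2)
10. 2012.195ms @ 11/2 + 182.927ms (1/2)
11. 2195.122ms @ 6 + 548.78ms (3/2)
12. 2743.902ms @ 15/2 + 182.927ms (1/2)
13. 2926.829ms @ 8 + 104.53ms (2/7)
14. 3031.359ms @ 58/7 + 104.53ms (2/7)
15. 3135.889ms @ 60/7 + 104.53ms (2/7)
16. 3240.418ms @ 62/7 + 104.53ms (2/7)
17. 3344.948ms @ 64/7 + 104.53ms (2/7)
18. 3449.477ms @ 66/7 + 104.53ms (2/7)
19. 3554.007ms @ 68/7 + 104.53ms (2/7)
20. 3658.537ms @ 10 + 548.78ms (3/2)
21. 4207.317ms @ 23/2 + 182.927ms (1/2)
22. 4390.244ms @ 12 + 209.059ms (4/7)
23. 4599.303ms @ 88/7 + 209.059ms (4/7)
24. 4808.362ms @ 92/7 + 209.059ms (4/7)
25. 5017.422ms @ 96/7 + 209.059ms (4/7)
26. 5226.481ms @ 100/7 + 209.059ms (4/7)
27. 5435.54ms @ 104/7 + 209.059ms (4/7)
28. 5644.599ms @ 108/7 + 209.059ms (4/7)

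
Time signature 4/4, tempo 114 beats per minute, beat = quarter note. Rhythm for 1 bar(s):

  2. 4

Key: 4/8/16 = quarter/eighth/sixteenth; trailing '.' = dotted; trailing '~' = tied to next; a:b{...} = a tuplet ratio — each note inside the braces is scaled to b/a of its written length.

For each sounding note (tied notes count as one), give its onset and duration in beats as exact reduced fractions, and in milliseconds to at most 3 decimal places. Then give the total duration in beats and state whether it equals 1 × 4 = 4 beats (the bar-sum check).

1) 0.0ms=0b +1578.947ms=3b
2) 1578.947ms=3b +526.316ms=1b
Σ=4b of 4 (114bpm 4/4) — PASS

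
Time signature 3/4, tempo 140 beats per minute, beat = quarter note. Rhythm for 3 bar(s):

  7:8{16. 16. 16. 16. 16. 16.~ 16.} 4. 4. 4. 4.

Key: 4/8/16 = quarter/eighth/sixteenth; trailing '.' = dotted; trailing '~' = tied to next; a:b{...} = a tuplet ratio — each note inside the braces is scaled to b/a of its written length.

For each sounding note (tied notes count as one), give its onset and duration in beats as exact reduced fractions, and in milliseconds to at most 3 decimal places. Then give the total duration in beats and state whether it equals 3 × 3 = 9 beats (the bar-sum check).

1) 0.0ms=0b +183.673ms=3/7b
2) 183.673ms=3/7b +183.673ms=3/7b
3) 367.347ms=6/7b +183.673ms=3/7b
4) 551.02ms=9/7b +183.673ms=3/7b
5) 734.694ms=12/7b +183.673ms=3/7b
6) 918.367ms=15/7b +367.347ms=6/7b
7) 1285.714ms=3b +642.857ms=3/2b
8) 1928.571ms=9/2b +642.857ms=3/2b
9) 2571.429ms=6b +642.857ms=3/2b
10) 3214.286ms=15/2b +642.857ms=3/2b
Σ=9b of 9 (140bpm 3/4) — PASS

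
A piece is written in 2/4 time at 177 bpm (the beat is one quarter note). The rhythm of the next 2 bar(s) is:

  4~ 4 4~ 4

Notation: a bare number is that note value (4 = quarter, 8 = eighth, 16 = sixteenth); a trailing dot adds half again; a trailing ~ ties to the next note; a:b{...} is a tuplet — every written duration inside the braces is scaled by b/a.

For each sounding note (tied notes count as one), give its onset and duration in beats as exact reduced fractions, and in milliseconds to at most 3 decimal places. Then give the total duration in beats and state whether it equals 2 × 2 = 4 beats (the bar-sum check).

1) 0.0ms=0b +677.966ms=2b
2) 677.966ms=2b +677.966ms=2b
Σ=4b of 4 (177bpm 2/4) — PASS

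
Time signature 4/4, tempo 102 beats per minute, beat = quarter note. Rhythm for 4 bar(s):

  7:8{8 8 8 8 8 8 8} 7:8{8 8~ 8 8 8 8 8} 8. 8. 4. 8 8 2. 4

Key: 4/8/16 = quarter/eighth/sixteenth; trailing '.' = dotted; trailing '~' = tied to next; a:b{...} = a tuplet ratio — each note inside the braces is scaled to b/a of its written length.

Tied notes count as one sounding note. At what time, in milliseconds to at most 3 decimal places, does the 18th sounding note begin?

1. 0.0ms @ 0 + 336.134ms (4/7)
2. 336.134ms @ 4/7 + 336.134ms (4/7)
3. 672.269ms @ 8/7 + 336.134ms (4/7)
4. 1008.403ms @ 12/7 + 336.134ms (4/7)
5. 1344.538ms @ 16/7 + 336.134ms (4/7)
6. 1680.672ms @ 20/7 + 336.134ms (4/7)
7. 2016.807ms @ 24/7 + 336.134ms (4/7)
8. 2352.941ms @ 4 + 336.134ms (4/7)
9. 2689.076ms @ 32/7 + 672.269ms (8/7)
10. 3361.345ms @ 40/7 + 336.134ms (4/7)
11. 3697.479ms @ 44/7 + 336.134ms (4/7)
12. 4033.613ms @ 48/7 + 336.134ms (4/7)
13. 4369.748ms @ 52/7 + 336.134ms (4/7)
14. 4705.882ms @ 8 + 441.176ms (3/4)
15. 5147.059ms @ 35/4 + 441.176ms (3/4)
16. 5588.235ms @ 19/2 + 882.353ms (3/2)
17. 6470.588ms @ 11 + 294.118ms (1/2)
18. 6764.706ms @ 23/2 + 294.118ms (1/2)
19. 7058.824ms @ 12 + 1764.706ms (3)
20. 8823.529ms @ 15 + 588.235ms (1)

note 18 onset = 23/2b = 6764.706ms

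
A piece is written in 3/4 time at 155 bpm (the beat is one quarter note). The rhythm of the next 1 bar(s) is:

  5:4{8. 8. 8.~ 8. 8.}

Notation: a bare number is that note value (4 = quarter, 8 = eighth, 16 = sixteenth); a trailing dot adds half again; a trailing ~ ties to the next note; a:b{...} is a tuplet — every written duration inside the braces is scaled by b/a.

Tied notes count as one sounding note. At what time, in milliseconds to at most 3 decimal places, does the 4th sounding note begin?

note 4 onset = 12/5b = 929.032ms

1. 0.0ms @ 0 + 232.258ms (3/5)
2. 232.258ms @ 3/5 + 232.258ms (3/5)
3. 464.516ms @ 6/5 + 464.516ms (6/5)
4. 929.032ms @ 12/5 + 232.258ms (3/5)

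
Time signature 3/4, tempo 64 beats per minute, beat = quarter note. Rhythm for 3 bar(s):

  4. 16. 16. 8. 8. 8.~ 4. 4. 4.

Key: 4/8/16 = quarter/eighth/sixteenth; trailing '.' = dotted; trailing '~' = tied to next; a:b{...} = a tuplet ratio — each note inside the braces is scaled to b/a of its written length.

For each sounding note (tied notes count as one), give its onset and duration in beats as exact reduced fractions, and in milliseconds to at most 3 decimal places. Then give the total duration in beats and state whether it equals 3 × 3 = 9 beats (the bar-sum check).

1) 0.0ms=0b +1406.25ms=3/2b
2) 1406.25ms=3/2b +351.562ms=3/8b
3) 1757.812ms=15/8b +351.562ms=3/8b
4) 2109.375ms=9/4b +703.125ms=3/4b
5) 2812.5ms=3b +703.125ms=3/4b
6) 3515.625ms=15/4b +2109.375ms=9/4b
7) 5625.0ms=6b +1406.25ms=3/2b
8) 7031.25ms=15/2b +1406.25ms=3/2b
Σ=9b of 9 (64bpm 3/4) — PASS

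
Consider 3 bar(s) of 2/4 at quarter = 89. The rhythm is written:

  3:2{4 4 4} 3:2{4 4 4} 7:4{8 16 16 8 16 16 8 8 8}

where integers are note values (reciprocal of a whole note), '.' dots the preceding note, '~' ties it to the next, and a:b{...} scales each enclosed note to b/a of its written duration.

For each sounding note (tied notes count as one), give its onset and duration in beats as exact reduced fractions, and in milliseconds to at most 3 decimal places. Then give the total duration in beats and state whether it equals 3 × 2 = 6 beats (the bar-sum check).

1) 0.0ms=0b +449.438ms=2/3b
2) 449.438ms=2/3b +449.438ms=2/3b
3) 898.876ms=4/3b +449.438ms=2/3b
4) 1348.315ms=2b +449.438ms=2/3b
5) 1797.753ms=8/3b +449.438ms=2/3b
6) 2247.191ms=10/3b +449.438ms=2/3b
7) 2696.629ms=4b +192.616ms=2/7b
8) 2889.246ms=30/7b +96.308ms=1/7b
9) 2985.554ms=31/7b +96.308ms=1/7b
10) 3081.862ms=32/7b +192.616ms=2/7b
11) 3274.478ms=34/7b +96.308ms=1/7b
12) 3370.787ms=5b +96.308ms=1/7b
13) 3467.095ms=36/7b +192.616ms=2/7b
14) 3659.711ms=38/7b +192.616ms=2/7b
15) 3852.327ms=40/7b +192.616ms=2/7b
Σ=6b of 6 (89bpm 2/4) — PASS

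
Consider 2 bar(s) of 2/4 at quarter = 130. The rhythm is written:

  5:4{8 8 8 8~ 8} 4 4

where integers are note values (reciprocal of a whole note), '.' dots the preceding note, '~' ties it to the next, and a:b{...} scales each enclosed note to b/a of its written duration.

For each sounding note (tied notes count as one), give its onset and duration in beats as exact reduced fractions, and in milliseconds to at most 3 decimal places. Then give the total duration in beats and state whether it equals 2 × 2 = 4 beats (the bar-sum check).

1) 0.0ms=0b +184.615ms=2/5b
2) 184.615ms=2/5b +184.615ms=2/5b
3) 369.231ms=4/5b +184.615ms=2/5b
4) 553.846ms=6/5b +369.231ms=4/5b
5) 923.077ms=2b +461.538ms=1b
6) 1384.615ms=3b +461.538ms=1b
Σ=4b of 4 (130bpm 2/4) — PASS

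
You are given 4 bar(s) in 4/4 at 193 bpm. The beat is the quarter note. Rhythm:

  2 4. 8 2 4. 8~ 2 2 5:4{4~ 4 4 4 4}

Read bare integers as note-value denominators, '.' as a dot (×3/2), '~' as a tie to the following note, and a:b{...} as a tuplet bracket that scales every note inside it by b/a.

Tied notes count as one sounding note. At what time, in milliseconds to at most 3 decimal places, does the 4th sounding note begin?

note 4 onset = 4b = 1243.523ms

1. 0.0ms @ 0 + 621.762ms (2)
2. 621.762ms @ 2 + 466.321ms (3/2)
3. 1088.083ms @ 7/2 + 155.44ms (1/2)
4. 1243.523ms @ 4 + 621.762ms (2)
5. 1865.285ms @ 6 + 466.321ms (3/2)
6. 2331.606ms @ 15/2 + 777.202ms (5/2)
7. 3108.808ms @ 10 + 621.762ms (2)
8. 3730.57ms @ 12 + 497.409ms (8/5)
9. 4227.979ms @ 68/5 + 248.705ms (4/5)
10. 4476.684ms @ 72/5 + 248.705ms (4/5)
11. 4725.389ms @ 76/5 + 248.705ms (4/5)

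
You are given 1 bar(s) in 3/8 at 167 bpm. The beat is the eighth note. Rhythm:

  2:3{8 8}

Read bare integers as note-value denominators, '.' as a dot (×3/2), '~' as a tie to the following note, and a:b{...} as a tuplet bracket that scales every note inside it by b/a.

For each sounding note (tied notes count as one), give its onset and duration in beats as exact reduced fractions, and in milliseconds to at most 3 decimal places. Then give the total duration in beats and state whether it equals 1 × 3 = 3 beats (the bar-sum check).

1) 0.0ms=0b +538.922ms=3/2b
2) 538.922ms=3/2b +538.922ms=3/2b
Σ=3b of 3 (167bpm 3/8) — PASS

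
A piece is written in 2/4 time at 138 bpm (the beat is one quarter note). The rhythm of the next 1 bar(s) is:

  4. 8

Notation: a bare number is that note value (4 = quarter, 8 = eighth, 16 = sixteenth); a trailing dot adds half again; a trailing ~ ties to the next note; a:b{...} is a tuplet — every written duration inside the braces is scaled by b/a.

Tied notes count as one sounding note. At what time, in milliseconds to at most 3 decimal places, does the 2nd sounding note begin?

1. 0.0ms @ 0 + 652.174ms (3/2)
2. 652.174ms @ 3/2 + 217.391ms (1/2)

note 2 onset = 3/2b = 652.174ms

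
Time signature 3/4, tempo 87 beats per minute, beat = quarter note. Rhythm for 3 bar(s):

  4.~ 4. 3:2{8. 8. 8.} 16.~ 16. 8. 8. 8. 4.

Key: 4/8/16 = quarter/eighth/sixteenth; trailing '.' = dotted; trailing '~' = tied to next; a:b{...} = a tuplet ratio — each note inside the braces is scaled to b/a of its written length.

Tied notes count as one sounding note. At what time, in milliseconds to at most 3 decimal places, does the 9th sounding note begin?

note 9 onset = 15/2b = 5172.414ms

1. 0.0ms @ 0 + 2068.966ms (3)
2. 2068.966ms @ 3 + 344.828ms (1/2)
3. 2413.793ms @ 7/2 + 344.828ms (1/2)
4. 2758.621ms @ 4 + 344.828ms (1/2)
5. 3103.448ms @ 9/2 + 517.241ms (3/4)
6. 3620.69ms @ 21/4 + 517.241ms (3/4)
7. 4137.931ms @ 6 + 517.241ms (3/4)
8. 4655.172ms @ 27/4 + 517.241ms (3/4)
9. 5172.414ms @ 15/2 + 1034.483ms (3/2)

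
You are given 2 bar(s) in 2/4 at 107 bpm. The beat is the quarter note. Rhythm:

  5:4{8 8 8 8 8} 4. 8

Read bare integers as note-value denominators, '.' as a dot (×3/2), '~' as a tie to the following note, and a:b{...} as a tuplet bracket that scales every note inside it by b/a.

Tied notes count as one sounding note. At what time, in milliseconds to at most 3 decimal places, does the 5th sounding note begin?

1. 0.0ms @ 0 + 224.299ms (2/5)
2. 224.299ms @ 2/5 + 224.299ms (2/5)
3. 448.598ms @ 4/5 + 224.299ms (2/5)
4. 672.897ms @ 6/5 + 224.299ms (2/5)
5. 897.196ms @ 8/5 + 224.299ms (2/5)
6. 1121.495ms @ 2 + 841.121ms (3/2)
7. 1962.617ms @ 7/2 + 280.374ms (1/2)

note 5 onset = 8/5b = 897.196ms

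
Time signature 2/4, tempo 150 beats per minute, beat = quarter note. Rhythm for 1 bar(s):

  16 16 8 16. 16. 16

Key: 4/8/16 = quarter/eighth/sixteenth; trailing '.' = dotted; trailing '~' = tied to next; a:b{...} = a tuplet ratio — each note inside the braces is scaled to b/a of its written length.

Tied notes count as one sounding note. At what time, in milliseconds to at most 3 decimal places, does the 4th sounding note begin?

1. 0.0ms @ 0 + 100.0ms (1/4)
2. 100.0ms @ 1/4 + 100.0ms (1/4)
3. 200.0ms @ 1/2 + 200.0ms (1/2)
4. 400.0ms @ 1 + 150.0ms (3/8)
5. 550.0ms @ 11/8 + 150.0ms (3/8)
6. 700.0ms @ 7/4 + 100.0ms (1/4)

note 4 onset = 1b = 400.0ms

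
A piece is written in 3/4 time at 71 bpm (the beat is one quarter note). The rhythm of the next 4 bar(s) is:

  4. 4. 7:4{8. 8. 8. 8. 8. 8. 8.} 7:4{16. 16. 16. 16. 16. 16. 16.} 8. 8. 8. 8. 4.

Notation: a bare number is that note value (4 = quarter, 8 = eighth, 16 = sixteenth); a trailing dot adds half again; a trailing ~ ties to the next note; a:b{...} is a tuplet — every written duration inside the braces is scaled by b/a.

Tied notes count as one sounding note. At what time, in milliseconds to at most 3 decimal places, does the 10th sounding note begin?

1. 0.0ms @ 0 + 1267.606ms (3/2)
2. 1267.606ms @ 3/2 + 1267.606ms (3/2)
3. 2535.211ms @ 3 + 362.173ms (3/7)
4. 2897.384ms @ 24/7 + 362.173ms (3/7)
5. 3259.557ms @ 27/7 + 362.173ms (3/7)
6. 3621.73ms @ 30/7 + 362.173ms (3/7)
7. 3983.903ms @ 33/7 + 362.173ms (3/7)
8. 4346.076ms @ 36/7 + 362.173ms (3/7)
9. 4708.249ms @ 39/7 + 362.173ms (3/7)
10. 5070.423ms @ 6 + 181.087ms (3/14)
11. 5251.509ms @ 87/14 + 181.087ms (3/14)
12. 5432.596ms @ 45/7 + 181.087ms (3/14)
13. 5613.682ms @ 93/14 + 181.087ms (3/14)
14. 5794.769ms @ 48/7 + 181.087ms (3/14)
15. 5975.855ms @ 99/14 + 181.087ms (3/14)
16. 6156.942ms @ 51/7 + 181.087ms (3/14)
17. 6338.028ms @ 15/2 + 633.803ms (3/4)
18. 6971.831ms @ 33/4 + 633.803ms (3/4)
19. 7605.634ms @ 9 + 633.803ms (3/4)
20. 8239.437ms @ 39/4 + 633.803ms (3/4)
21. 8873.239ms @ 21/2 + 1267.606ms (3/2)

note 10 onset = 6b = 5070.423ms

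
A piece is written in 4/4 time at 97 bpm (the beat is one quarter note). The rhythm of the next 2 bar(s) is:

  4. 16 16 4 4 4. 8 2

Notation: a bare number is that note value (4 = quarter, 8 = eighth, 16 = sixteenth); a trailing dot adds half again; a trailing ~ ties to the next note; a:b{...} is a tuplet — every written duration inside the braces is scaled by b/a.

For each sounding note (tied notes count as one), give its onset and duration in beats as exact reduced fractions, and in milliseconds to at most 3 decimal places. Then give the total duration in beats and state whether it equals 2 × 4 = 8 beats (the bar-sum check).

1) 0.0ms=0b +927.835ms=3/2b
2) 927.835ms=3/2b +154.639ms=1/4b
3) 1082.474ms=7/4b +154.639ms=1/4b
4) 1237.113ms=2b +618.557ms=1b
5) 1855.67ms=3b +618.557ms=1b
6) 2474.227ms=4b +927.835ms=3/2b
7) 3402.062ms=11/2b +309.278ms=1/2b
8) 3711.34ms=6b +1237.113ms=2b
Σ=8b of 8 (97bpm 4/4) — PASS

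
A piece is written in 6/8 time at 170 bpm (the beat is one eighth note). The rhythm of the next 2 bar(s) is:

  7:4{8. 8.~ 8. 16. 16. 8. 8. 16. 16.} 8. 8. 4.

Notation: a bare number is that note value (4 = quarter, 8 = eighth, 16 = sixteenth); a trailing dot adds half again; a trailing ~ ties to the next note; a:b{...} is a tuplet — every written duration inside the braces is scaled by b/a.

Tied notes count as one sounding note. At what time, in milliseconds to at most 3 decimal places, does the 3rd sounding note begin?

1. 0.0ms @ 0 + 302.521ms (6/7)
2. 302.521ms @ 6/7 + 605.042ms (12/7)
3. 907.563ms @ 18/7 + 151.261ms (3/7)
4. 1058.824ms @ 3 + 151.261ms (3/7)
5. 1210.084ms @ 24/7 + 302.521ms (6/7)
6. 1512.605ms @ 30/7 + 302.521ms (6/7)
7. 1815.126ms @ 36/7 + 151.261ms (3/7)
8. 1966.387ms @ 39/7 + 151.261ms (3/7)
9. 2117.647ms @ 6 + 529.412ms (3/2)
10. 2647.059ms @ 15/2 + 529.412ms (3/2)
11. 3176.471ms @ 9 + 1058.824ms (3)

note 3 onset = 18/7b = 907.563ms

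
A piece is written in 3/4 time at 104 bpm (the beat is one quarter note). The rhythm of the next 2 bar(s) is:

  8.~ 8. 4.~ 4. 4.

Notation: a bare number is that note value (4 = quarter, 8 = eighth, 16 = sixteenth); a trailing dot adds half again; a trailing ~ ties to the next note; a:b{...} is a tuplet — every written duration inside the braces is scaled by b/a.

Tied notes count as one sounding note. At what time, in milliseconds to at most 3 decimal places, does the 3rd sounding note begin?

1. 0.0ms @ 0 + 865.385ms (3/2)
2. 865.385ms @ 3/2 + 1730.769ms (3)
3. 2596.154ms @ 9/2 + 865.385ms (3/2)

note 3 onset = 9/2b = 2596.154ms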